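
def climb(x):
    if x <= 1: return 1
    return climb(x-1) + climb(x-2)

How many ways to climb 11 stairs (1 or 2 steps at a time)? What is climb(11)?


Building up from base cases:
climb(0) = 1
climb(1) = 1
climb(2) = climb(1) + climb(0) = 1 + 1 = 2
climb(3) = climb(2) + climb(1) = 2 + 1 = 3
climb(4) = climb(3) + climb(2) = 3 + 2 = 5
climb(5) = climb(4) + climb(3) = 5 + 3 = 8
climb(6) = climb(5) + climb(4) = 8 + 5 = 13
climb(7) = climb(6) + climb(5) = 13 + 8 = 21
climb(8) = climb(7) + climb(6) = 21 + 13 = 34
climb(9) = climb(8) + climb(7) = 34 + 21 = 55
climb(10) = climb(9) + climb(8) = 55 + 34 = 89
climb(11) = climb(10) + climb(9) = 89 + 55 = 144

144


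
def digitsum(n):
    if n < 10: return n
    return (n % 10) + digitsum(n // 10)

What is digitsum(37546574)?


digitsum(37546574) = 4 + digitsum(3754657)
digitsum(3754657) = 7 + digitsum(375465)
digitsum(375465) = 5 + digitsum(37546)
digitsum(37546) = 6 + digitsum(3754)
digitsum(3754) = 4 + digitsum(375)
digitsum(375) = 5 + digitsum(37)
digitsum(37) = 7 + digitsum(3)
digitsum(3) = 3  (base case)
Total: 4 + 7 + 5 + 6 + 4 + 5 + 7 + 3 = 41

41


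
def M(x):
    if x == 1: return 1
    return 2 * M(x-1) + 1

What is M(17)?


M(17) = 2 * M(16) + 1
M(16) = 2 * M(15) + 1
M(15) = 2 * M(14) + 1
M(14) = 2 * M(13) + 1
M(13) = 2 * M(12) + 1
M(12) = 2 * M(11) + 1
M(11) = 2 * M(10) + 1
M(10) = 2 * M(9) + 1
M(9) = 2 * M(8) + 1
M(8) = 2 * M(7) + 1
M(7) = 2 * M(6) + 1
M(6) = 2 * M(5) + 1
M(5) = 2 * M(4) + 1
M(4) = 2 * M(3) + 1
M(3) = 2 * M(2) + 1
M(2) = 2 * M(1) + 1
M(1) = 1  (base case)
M(2) = 2 * 1 + 1 = 3
M(3) = 2 * 3 + 1 = 7
M(4) = 2 * 7 + 1 = 15
M(5) = 2 * 15 + 1 = 31
M(6) = 2 * 31 + 1 = 63
M(7) = 2 * 63 + 1 = 127
M(8) = 2 * 127 + 1 = 255
M(9) = 2 * 255 + 1 = 511
M(10) = 2 * 511 + 1 = 1023
M(11) = 2 * 1023 + 1 = 2047
M(12) = 2 * 2047 + 1 = 4095
M(13) = 2 * 4095 + 1 = 8191
M(14) = 2 * 8191 + 1 = 16383
M(15) = 2 * 16383 + 1 = 32767
M(16) = 2 * 32767 + 1 = 65535
M(17) = 2 * 65535 + 1 = 131071

131071


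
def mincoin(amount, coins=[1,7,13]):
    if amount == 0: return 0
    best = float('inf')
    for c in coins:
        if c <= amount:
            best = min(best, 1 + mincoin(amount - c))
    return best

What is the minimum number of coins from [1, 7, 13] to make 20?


Building up with DP:
mincoin(0) = 0
mincoin(1) = min(1+mincoin(0)=1+0=1) = 1
mincoin(2) = min(1+mincoin(1)=1+1=2) = 2
mincoin(3) = min(1+mincoin(2)=1+2=3) = 3
mincoin(4) = min(1+mincoin(3)=1+3=4) = 4
mincoin(5) = min(1+mincoin(4)=1+4=5) = 5
mincoin(6) = min(1+mincoin(5)=1+5=6) = 6
mincoin(7) = min(1+mincoin(6)=1+6=7, 1+mincoin(0)=1+0=1) = 1
mincoin(8) = min(1+mincoin(7)=1+1=2, 1+mincoin(1)=1+1=2) = 2
mincoin(9) = min(1+mincoin(8)=1+2=3, 1+mincoin(2)=1+2=3) = 3
mincoin(10) = min(1+mincoin(9)=1+3=4, 1+mincoin(3)=1+3=4) = 4
mincoin(11) = min(1+mincoin(10)=1+4=5, 1+mincoin(4)=1+4=5) = 5
mincoin(12) = min(1+mincoin(11)=1+5=6, 1+mincoin(5)=1+5=6) = 6
mincoin(13) = min(1+mincoin(12)=1+6=7, 1+mincoin(6)=1+6=7, 1+mincoin(0)=1+0=1) = 1
mincoin(14) = min(1+mincoin(13)=1+1=2, 1+mincoin(7)=1+1=2, 1+mincoin(1)=1+1=2) = 2
mincoin(15) = min(1+mincoin(14)=1+2=3, 1+mincoin(8)=1+2=3, 1+mincoin(2)=1+2=3) = 3
mincoin(16) = min(1+mincoin(15)=1+3=4, 1+mincoin(9)=1+3=4, 1+mincoin(3)=1+3=4) = 4
mincoin(17) = min(1+mincoin(16)=1+4=5, 1+mincoin(10)=1+4=5, 1+mincoin(4)=1+4=5) = 5
mincoin(18) = min(1+mincoin(17)=1+5=6, 1+mincoin(11)=1+5=6, 1+mincoin(5)=1+5=6) = 6
mincoin(19) = min(1+mincoin(18)=1+6=7, 1+mincoin(12)=1+6=7, 1+mincoin(6)=1+6=7) = 7
mincoin(20) = min(1+mincoin(19)=1+7=8, 1+mincoin(13)=1+1=2, 1+mincoin(7)=1+1=2) = 2

2


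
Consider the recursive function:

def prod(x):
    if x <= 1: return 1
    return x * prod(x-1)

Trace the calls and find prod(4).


prod(4)
= 4 * prod(3)
= 4 * 3 * prod(2)
= 4 * 3 * 2 * prod(1)
= 4 * 3 * 2 * 1
= 24

24


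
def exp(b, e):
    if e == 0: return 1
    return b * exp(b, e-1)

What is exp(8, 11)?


exp(8, 11)
= 8 * exp(8, 10)
= 8 * 8 * exp(8, 9)
= 8 * 8 * 8 * exp(8, 8)
= 8 * 8 * 8 * 8 * exp(8, 7)
= 8 * 8 * 8 * 8 * 8 * exp(8, 6)
= 8 * 8 * 8 * 8 * 8 * 8 * exp(8, 5)
= 8 * 8 * 8 * 8 * 8 * 8 * 8 * exp(8, 4)
= 8 * 8 * 8 * 8 * 8 * 8 * 8 * 8 * exp(8, 3)
= 8 * 8 * 8 * 8 * 8 * 8 * 8 * 8 * 8 * exp(8, 2)
= 8 * 8 * 8 * 8 * 8 * 8 * 8 * 8 * 8 * 8 * exp(8, 1)
= 8 * 8 * 8 * 8 * 8 * 8 * 8 * 8 * 8 * 8 * 8 * exp(8, 0)
= 8 * 8 * 8 * 8 * 8 * 8 * 8 * 8 * 8 * 8 * 8 * 1
= 8589934592

8589934592


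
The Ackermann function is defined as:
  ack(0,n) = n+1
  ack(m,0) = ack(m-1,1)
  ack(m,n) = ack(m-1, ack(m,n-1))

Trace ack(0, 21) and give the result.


ack(0, 21) = 22
Result: ack(0, 21) = 22

22


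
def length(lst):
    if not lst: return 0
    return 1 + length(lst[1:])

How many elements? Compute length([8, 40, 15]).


length([8, 40, 15]) = 1 + length([40, 15])
length([40, 15]) = 1 + length([15])
length([15]) = 1 + length([])
length([]) = 0  (base case)
Unwinding: 1 + 1 + 1 + 0 = 3

3


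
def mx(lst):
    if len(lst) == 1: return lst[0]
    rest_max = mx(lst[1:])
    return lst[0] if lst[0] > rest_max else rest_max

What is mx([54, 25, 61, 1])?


mx([54, 25, 61, 1]): compare 54 with mx([25, 61, 1])
mx([25, 61, 1]): compare 25 with mx([61, 1])
mx([61, 1]): compare 61 with mx([1])
mx([1]) = 1  (base case)
Compare 61 with 1 -> 61
Compare 25 with 61 -> 61
Compare 54 with 61 -> 61

61


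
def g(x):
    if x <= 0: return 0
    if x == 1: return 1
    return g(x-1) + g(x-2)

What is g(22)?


Computing g(22) bottom-up:
g(0) = 0
g(1) = 1
g(2) = g(1) + g(0) = 1 + 0 = 1
g(3) = g(2) + g(1) = 1 + 1 = 2
g(4) = g(3) + g(2) = 2 + 1 = 3
g(5) = g(4) + g(3) = 3 + 2 = 5
g(6) = g(5) + g(4) = 5 + 3 = 8
g(7) = g(6) + g(5) = 8 + 5 = 13
g(8) = g(7) + g(6) = 13 + 8 = 21
g(9) = g(8) + g(7) = 21 + 13 = 34
g(10) = g(9) + g(8) = 34 + 21 = 55
g(11) = g(10) + g(9) = 55 + 34 = 89
g(12) = g(11) + g(10) = 89 + 55 = 144
g(13) = g(12) + g(11) = 144 + 89 = 233
g(14) = g(13) + g(12) = 233 + 144 = 377
g(15) = g(14) + g(13) = 377 + 233 = 610
g(16) = g(15) + g(14) = 610 + 377 = 987
g(17) = g(16) + g(15) = 987 + 610 = 1597
g(18) = g(17) + g(16) = 1597 + 987 = 2584
g(19) = g(18) + g(17) = 2584 + 1597 = 4181
g(20) = g(19) + g(18) = 4181 + 2584 = 6765
g(21) = g(20) + g(19) = 6765 + 4181 = 10946
g(22) = g(21) + g(20) = 10946 + 6765 = 17711

17711


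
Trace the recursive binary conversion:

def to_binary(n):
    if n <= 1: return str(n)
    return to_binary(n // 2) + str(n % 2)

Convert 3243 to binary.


to_binary(3243) = to_binary(1621) + '1'
to_binary(1621) = to_binary(810) + '1'
to_binary(810) = to_binary(405) + '0'
to_binary(405) = to_binary(202) + '1'
to_binary(202) = to_binary(101) + '0'
to_binary(101) = to_binary(50) + '1'
to_binary(50) = to_binary(25) + '0'
to_binary(25) = to_binary(12) + '1'
to_binary(12) = to_binary(6) + '0'
to_binary(6) = to_binary(3) + '0'
to_binary(3) = to_binary(1) + '1'
to_binary(1) = '1'  (base case)
Concatenating: '1' + '1' + '0' + '0' + '1' + '0' + '1' + '0' + '1' + '0' + '1' + '1' = '110010101011'

110010101011


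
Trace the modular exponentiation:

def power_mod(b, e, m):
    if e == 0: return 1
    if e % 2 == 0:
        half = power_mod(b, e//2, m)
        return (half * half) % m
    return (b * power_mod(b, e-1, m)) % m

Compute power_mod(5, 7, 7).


power_mod(5, 7, 7): e is odd, compute power_mod(5, 6, 7)
  power_mod(5, 6, 7): e is even, compute power_mod(5, 3, 7)
    power_mod(5, 3, 7): e is odd, compute power_mod(5, 2, 7)
      power_mod(5, 2, 7): e is even, compute power_mod(5, 1, 7)
        power_mod(5, 1, 7): e is odd, compute power_mod(5, 0, 7)
          power_mod(5, 0, 7) = 1
        (5 * 1) % 7 = 5
      half=5, (5*5) % 7 = 4
    (5 * 4) % 7 = 6
  half=6, (6*6) % 7 = 1
(5 * 1) % 7 = 5

5


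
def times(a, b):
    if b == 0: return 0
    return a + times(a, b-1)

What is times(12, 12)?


times(12, 12) = 12 + times(12, 11)
times(12, 11) = 12 + times(12, 10)
times(12, 10) = 12 + times(12, 9)
times(12, 9) = 12 + times(12, 8)
times(12, 8) = 12 + times(12, 7)
times(12, 7) = 12 + times(12, 6)
times(12, 6) = 12 + times(12, 5)
times(12, 5) = 12 + times(12, 4)
times(12, 4) = 12 + times(12, 3)
times(12, 3) = 12 + times(12, 2)
times(12, 2) = 12 + times(12, 1)
times(12, 1) = 12 + times(12, 0)
times(12, 0) = 0  (base case)
Total: 12 + 12 + 12 + 12 + 12 + 12 + 12 + 12 + 12 + 12 + 12 + 12 + 0 = 144

144


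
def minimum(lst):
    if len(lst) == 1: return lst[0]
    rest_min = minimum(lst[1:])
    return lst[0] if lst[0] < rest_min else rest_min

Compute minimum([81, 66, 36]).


minimum([81, 66, 36]): compare 81 with minimum([66, 36])
minimum([66, 36]): compare 66 with minimum([36])
minimum([36]) = 36  (base case)
Compare 66 with 36 -> 36
Compare 81 with 36 -> 36

36


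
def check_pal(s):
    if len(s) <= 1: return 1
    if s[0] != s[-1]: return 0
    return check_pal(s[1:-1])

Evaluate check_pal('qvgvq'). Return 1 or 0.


check_pal('qvgvq'): s[0]='q' == s[-1]='q' -> check check_pal('vgv')
check_pal('vgv'): s[0]='v' == s[-1]='v' -> check check_pal('g')
check_pal('g'): len <= 1 -> return 1  (base case)
Result: 1 (palindrome)

1


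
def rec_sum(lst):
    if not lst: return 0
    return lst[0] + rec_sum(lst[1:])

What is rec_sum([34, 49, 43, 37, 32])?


rec_sum([34, 49, 43, 37, 32]) = 34 + rec_sum([49, 43, 37, 32])
rec_sum([49, 43, 37, 32]) = 49 + rec_sum([43, 37, 32])
rec_sum([43, 37, 32]) = 43 + rec_sum([37, 32])
rec_sum([37, 32]) = 37 + rec_sum([32])
rec_sum([32]) = 32 + rec_sum([])
rec_sum([]) = 0  (base case)
Total: 34 + 49 + 43 + 37 + 32 + 0 = 195

195


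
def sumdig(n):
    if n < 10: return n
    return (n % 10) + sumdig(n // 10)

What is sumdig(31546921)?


sumdig(31546921) = 1 + sumdig(3154692)
sumdig(3154692) = 2 + sumdig(315469)
sumdig(315469) = 9 + sumdig(31546)
sumdig(31546) = 6 + sumdig(3154)
sumdig(3154) = 4 + sumdig(315)
sumdig(315) = 5 + sumdig(31)
sumdig(31) = 1 + sumdig(3)
sumdig(3) = 3  (base case)
Total: 1 + 2 + 9 + 6 + 4 + 5 + 1 + 3 = 31

31


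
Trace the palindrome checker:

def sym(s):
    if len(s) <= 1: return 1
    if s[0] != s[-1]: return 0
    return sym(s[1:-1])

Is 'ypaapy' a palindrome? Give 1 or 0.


sym('ypaapy'): s[0]='y' == s[-1]='y' -> check sym('paap')
sym('paap'): s[0]='p' == s[-1]='p' -> check sym('aa')
sym('aa'): s[0]='a' == s[-1]='a' -> check sym('')
sym(''): len <= 1 -> return 1  (base case)
Result: 1 (palindrome)

1


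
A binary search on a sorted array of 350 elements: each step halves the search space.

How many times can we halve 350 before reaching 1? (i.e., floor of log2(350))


350 / 2 = 175
175 / 2 = 87
87 / 2 = 43
43 / 2 = 21
21 / 2 = 10
10 / 2 = 5
5 / 2 = 2
2 / 2 = 1
Reached 1 after 8 halvings

8


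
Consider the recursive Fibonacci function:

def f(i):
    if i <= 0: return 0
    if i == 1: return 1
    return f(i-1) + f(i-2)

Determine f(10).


Computing f(10) bottom-up:
f(0) = 0
f(1) = 1
f(2) = f(1) + f(0) = 1 + 0 = 1
f(3) = f(2) + f(1) = 1 + 1 = 2
f(4) = f(3) + f(2) = 2 + 1 = 3
f(5) = f(4) + f(3) = 3 + 2 = 5
f(6) = f(5) + f(4) = 5 + 3 = 8
f(7) = f(6) + f(5) = 8 + 5 = 13
f(8) = f(7) + f(6) = 13 + 8 = 21
f(9) = f(8) + f(7) = 21 + 13 = 34
f(10) = f(9) + f(8) = 34 + 21 = 55

55


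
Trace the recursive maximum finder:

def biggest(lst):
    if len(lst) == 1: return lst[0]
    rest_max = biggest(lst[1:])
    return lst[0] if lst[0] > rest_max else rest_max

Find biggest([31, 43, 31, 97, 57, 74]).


biggest([31, 43, 31, 97, 57, 74]): compare 31 with biggest([43, 31, 97, 57, 74])
biggest([43, 31, 97, 57, 74]): compare 43 with biggest([31, 97, 57, 74])
biggest([31, 97, 57, 74]): compare 31 with biggest([97, 57, 74])
biggest([97, 57, 74]): compare 97 with biggest([57, 74])
biggest([57, 74]): compare 57 with biggest([74])
biggest([74]) = 74  (base case)
Compare 57 with 74 -> 74
Compare 97 with 74 -> 97
Compare 31 with 97 -> 97
Compare 43 with 97 -> 97
Compare 31 with 97 -> 97

97


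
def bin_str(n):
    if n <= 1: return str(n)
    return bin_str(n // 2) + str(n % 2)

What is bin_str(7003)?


bin_str(7003) = bin_str(3501) + '1'
bin_str(3501) = bin_str(1750) + '1'
bin_str(1750) = bin_str(875) + '0'
bin_str(875) = bin_str(437) + '1'
bin_str(437) = bin_str(218) + '1'
bin_str(218) = bin_str(109) + '0'
bin_str(109) = bin_str(54) + '1'
bin_str(54) = bin_str(27) + '0'
bin_str(27) = bin_str(13) + '1'
bin_str(13) = bin_str(6) + '1'
bin_str(6) = bin_str(3) + '0'
bin_str(3) = bin_str(1) + '1'
bin_str(1) = '1'  (base case)
Concatenating: '1' + '1' + '0' + '1' + '1' + '0' + '1' + '0' + '1' + '1' + '0' + '1' + '1' = '1101101011011'

1101101011011


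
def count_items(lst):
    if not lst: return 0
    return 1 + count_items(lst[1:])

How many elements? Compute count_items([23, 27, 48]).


count_items([23, 27, 48]) = 1 + count_items([27, 48])
count_items([27, 48]) = 1 + count_items([48])
count_items([48]) = 1 + count_items([])
count_items([]) = 0  (base case)
Unwinding: 1 + 1 + 1 + 0 = 3

3


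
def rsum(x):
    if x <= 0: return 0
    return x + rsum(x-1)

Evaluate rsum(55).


rsum(55)
= 55 + 54 + 53 + 52 + 51 + 50 + 49 + 48 + 47 + 46 + 45 + 44 + 43 + 42 + 41 + 40 + 39 + 38 + 37 + 36 + 35 + 34 + 33 + 32 + 31 + 30 + 29 + 28 + 27 + 26 + 25 + 24 + 23 + 22 + 21 + 20 + 19 + 18 + 17 + 16 + 15 + 14 + 13 + 12 + 11 + 10 + 9 + 8 + 7 + 6 + 5 + 4 + 3 + 2 + 1 + rsum(0)
= 55 + 54 + 53 + 52 + 51 + 50 + 49 + 48 + 47 + 46 + 45 + 44 + 43 + 42 + 41 + 40 + 39 + 38 + 37 + 36 + 35 + 34 + 33 + 32 + 31 + 30 + 29 + 28 + 27 + 26 + 25 + 24 + 23 + 22 + 21 + 20 + 19 + 18 + 17 + 16 + 15 + 14 + 13 + 12 + 11 + 10 + 9 + 8 + 7 + 6 + 5 + 4 + 3 + 2 + 1 + 0
= 1540

1540


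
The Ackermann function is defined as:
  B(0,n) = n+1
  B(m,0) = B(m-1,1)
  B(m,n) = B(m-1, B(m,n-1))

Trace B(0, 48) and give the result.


B(0, 48) = 49
Result: B(0, 48) = 49

49


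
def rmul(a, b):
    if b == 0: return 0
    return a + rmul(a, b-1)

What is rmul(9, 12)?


rmul(9, 12) = 9 + rmul(9, 11)
rmul(9, 11) = 9 + rmul(9, 10)
rmul(9, 10) = 9 + rmul(9, 9)
rmul(9, 9) = 9 + rmul(9, 8)
rmul(9, 8) = 9 + rmul(9, 7)
rmul(9, 7) = 9 + rmul(9, 6)
rmul(9, 6) = 9 + rmul(9, 5)
rmul(9, 5) = 9 + rmul(9, 4)
rmul(9, 4) = 9 + rmul(9, 3)
rmul(9, 3) = 9 + rmul(9, 2)
rmul(9, 2) = 9 + rmul(9, 1)
rmul(9, 1) = 9 + rmul(9, 0)
rmul(9, 0) = 0  (base case)
Total: 9 + 9 + 9 + 9 + 9 + 9 + 9 + 9 + 9 + 9 + 9 + 9 + 0 = 108

108


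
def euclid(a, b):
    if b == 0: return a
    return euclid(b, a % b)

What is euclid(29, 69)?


euclid(29, 69) = euclid(69, 29)
euclid(69, 29) = euclid(29, 11)
euclid(29, 11) = euclid(11, 7)
euclid(11, 7) = euclid(7, 4)
euclid(7, 4) = euclid(4, 3)
euclid(4, 3) = euclid(3, 1)
euclid(3, 1) = euclid(1, 0)
euclid(1, 0) = 1  (base case)

1


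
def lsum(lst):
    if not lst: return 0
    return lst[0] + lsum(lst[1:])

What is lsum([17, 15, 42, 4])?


lsum([17, 15, 42, 4]) = 17 + lsum([15, 42, 4])
lsum([15, 42, 4]) = 15 + lsum([42, 4])
lsum([42, 4]) = 42 + lsum([4])
lsum([4]) = 4 + lsum([])
lsum([]) = 0  (base case)
Total: 17 + 15 + 42 + 4 + 0 = 78

78


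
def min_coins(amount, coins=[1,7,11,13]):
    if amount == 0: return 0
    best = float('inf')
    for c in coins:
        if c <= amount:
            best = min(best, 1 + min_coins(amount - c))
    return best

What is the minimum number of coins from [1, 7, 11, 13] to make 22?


Building up with DP:
min_coins(0) = 0
min_coins(1) = min(1+min_coins(0)=1+0=1) = 1
min_coins(2) = min(1+min_coins(1)=1+1=2) = 2
min_coins(3) = min(1+min_coins(2)=1+2=3) = 3
min_coins(4) = min(1+min_coins(3)=1+3=4) = 4
min_coins(5) = min(1+min_coins(4)=1+4=5) = 5
min_coins(6) = min(1+min_coins(5)=1+5=6) = 6
min_coins(7) = min(1+min_coins(6)=1+6=7, 1+min_coins(0)=1+0=1) = 1
min_coins(8) = min(1+min_coins(7)=1+1=2, 1+min_coins(1)=1+1=2) = 2
min_coins(9) = min(1+min_coins(8)=1+2=3, 1+min_coins(2)=1+2=3) = 3
min_coins(10) = min(1+min_coins(9)=1+3=4, 1+min_coins(3)=1+3=4) = 4
min_coins(11) = min(1+min_coins(10)=1+4=5, 1+min_coins(4)=1+4=5, 1+min_coins(0)=1+0=1) = 1
min_coins(12) = min(1+min_coins(11)=1+1=2, 1+min_coins(5)=1+5=6, 1+min_coins(1)=1+1=2) = 2
min_coins(13) = min(1+min_coins(12)=1+2=3, 1+min_coins(6)=1+6=7, 1+min_coins(2)=1+2=3, 1+min_coins(0)=1+0=1) = 1
min_coins(14) = min(1+min_coins(13)=1+1=2, 1+min_coins(7)=1+1=2, 1+min_coins(3)=1+3=4, 1+min_coins(1)=1+1=2) = 2
min_coins(15) = min(1+min_coins(14)=1+2=3, 1+min_coins(8)=1+2=3, 1+min_coins(4)=1+4=5, 1+min_coins(2)=1+2=3) = 3
min_coins(16) = min(1+min_coins(15)=1+3=4, 1+min_coins(9)=1+3=4, 1+min_coins(5)=1+5=6, 1+min_coins(3)=1+3=4) = 4
min_coins(17) = min(1+min_coins(16)=1+4=5, 1+min_coins(10)=1+4=5, 1+min_coins(6)=1+6=7, 1+min_coins(4)=1+4=5) = 5
min_coins(18) = min(1+min_coins(17)=1+5=6, 1+min_coins(11)=1+1=2, 1+min_coins(7)=1+1=2, 1+min_coins(5)=1+5=6) = 2
min_coins(19) = min(1+min_coins(18)=1+2=3, 1+min_coins(12)=1+2=3, 1+min_coins(8)=1+2=3, 1+min_coins(6)=1+6=7) = 3
min_coins(20) = min(1+min_coins(19)=1+3=4, 1+min_coins(13)=1+1=2, 1+min_coins(9)=1+3=4, 1+min_coins(7)=1+1=2) = 2
min_coins(21) = min(1+min_coins(20)=1+2=3, 1+min_coins(14)=1+2=3, 1+min_coins(10)=1+4=5, 1+min_coins(8)=1+2=3) = 3
min_coins(22) = min(1+min_coins(21)=1+3=4, 1+min_coins(15)=1+3=4, 1+min_coins(11)=1+1=2, 1+min_coins(9)=1+3=4) = 2

2


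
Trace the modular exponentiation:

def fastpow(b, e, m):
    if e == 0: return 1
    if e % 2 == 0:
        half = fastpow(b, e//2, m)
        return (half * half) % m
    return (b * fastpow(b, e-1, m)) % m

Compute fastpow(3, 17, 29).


fastpow(3, 17, 29): e is odd, compute fastpow(3, 16, 29)
  fastpow(3, 16, 29): e is even, compute fastpow(3, 8, 29)
    fastpow(3, 8, 29): e is even, compute fastpow(3, 4, 29)
      fastpow(3, 4, 29): e is even, compute fastpow(3, 2, 29)
        fastpow(3, 2, 29): e is even, compute fastpow(3, 1, 29)
          fastpow(3, 1, 29): e is odd, compute fastpow(3, 0, 29)
          fastpow(3, 0, 29) = 1
          (3 * 1) % 29 = 3
        half=3, (3*3) % 29 = 9
      half=9, (9*9) % 29 = 23
    half=23, (23*23) % 29 = 7
  half=7, (7*7) % 29 = 20
(3 * 20) % 29 = 2

2


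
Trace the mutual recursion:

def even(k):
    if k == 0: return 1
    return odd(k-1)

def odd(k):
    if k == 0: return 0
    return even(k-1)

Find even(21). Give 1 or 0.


even(21) = odd(20)
odd(20) = even(19)
even(19) = odd(18)
odd(18) = even(17)
even(17) = odd(16)
odd(16) = even(15)
even(15) = odd(14)
odd(14) = even(13)
even(13) = odd(12)
odd(12) = even(11)
even(11) = odd(10)
odd(10) = even(9)
even(9) = odd(8)
odd(8) = even(7)
even(7) = odd(6)
odd(6) = even(5)
even(5) = odd(4)
odd(4) = even(3)
even(3) = odd(2)
odd(2) = even(1)
even(1) = odd(0)
odd(0) = 0  (base case)
Result: 0

0


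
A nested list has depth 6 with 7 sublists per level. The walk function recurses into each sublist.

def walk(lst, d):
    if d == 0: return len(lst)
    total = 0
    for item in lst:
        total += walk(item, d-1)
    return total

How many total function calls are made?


At depth 0 (root): 1 call
At depth 1: each of 1 parents calls walk on 7 children = 7 calls
At depth 2: each of 7 parents calls walk on 7 children = 49 calls
At depth 3: each of 49 parents calls walk on 7 children = 343 calls
At depth 4: each of 343 parents calls walk on 7 children = 2401 calls
At depth 5: each of 2401 parents calls walk on 7 children = 16807 calls
At depth 6: each of 16807 parents calls walk on 7 children = 117649 calls
Total: 1 + 7 + 49 + 343 + 2401 + 16807 + 117649 = 137257

137257


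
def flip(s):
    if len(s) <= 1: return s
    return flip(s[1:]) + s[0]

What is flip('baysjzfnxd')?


flip('baysjzfnxd') = flip('aysjzfnxd') + 'b'
flip('aysjzfnxd') = flip('ysjzfnxd') + 'a'
flip('ysjzfnxd') = flip('sjzfnxd') + 'y'
flip('sjzfnxd') = flip('jzfnxd') + 's'
flip('jzfnxd') = flip('zfnxd') + 'j'
flip('zfnxd') = flip('fnxd') + 'z'
flip('fnxd') = flip('nxd') + 'f'
flip('nxd') = flip('xd') + 'n'
flip('xd') = flip('d') + 'x'
flip('d') = 'd'  (base case)
Concatenating: 'd' + 'x' + 'n' + 'f' + 'z' + 'j' + 's' + 'y' + 'a' + 'b' = 'dxnfzjsyab'

dxnfzjsyab


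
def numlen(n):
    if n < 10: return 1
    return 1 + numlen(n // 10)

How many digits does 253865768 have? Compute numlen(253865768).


numlen(253865768) = 1 + numlen(25386576)
numlen(25386576) = 1 + numlen(2538657)
numlen(2538657) = 1 + numlen(253865)
numlen(253865) = 1 + numlen(25386)
numlen(25386) = 1 + numlen(2538)
numlen(2538) = 1 + numlen(253)
numlen(253) = 1 + numlen(25)
numlen(25) = 1 + numlen(2)
numlen(2) = 1  (base case: 2 < 10)
Unwinding: 1 + 1 + 1 + 1 + 1 + 1 + 1 + 1 + 1 = 9

9


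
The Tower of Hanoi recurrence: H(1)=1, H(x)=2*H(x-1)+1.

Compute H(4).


H(4) = 2 * H(3) + 1
H(3) = 2 * H(2) + 1
H(2) = 2 * H(1) + 1
H(1) = 1  (base case)
H(2) = 2 * 1 + 1 = 3
H(3) = 2 * 3 + 1 = 7
H(4) = 2 * 7 + 1 = 15

15


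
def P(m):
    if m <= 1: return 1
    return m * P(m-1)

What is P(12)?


P(12)
= 12 * P(11)
= 12 * 11 * P(10)
= 12 * 11 * 10 * P(9)
= 12 * 11 * 10 * 9 * P(8)
= 12 * 11 * 10 * 9 * 8 * P(7)
= 12 * 11 * 10 * 9 * 8 * 7 * P(6)
= 12 * 11 * 10 * 9 * 8 * 7 * 6 * P(5)
= 12 * 11 * 10 * 9 * 8 * 7 * 6 * 5 * P(4)
= 12 * 11 * 10 * 9 * 8 * 7 * 6 * 5 * 4 * P(3)
= 12 * 11 * 10 * 9 * 8 * 7 * 6 * 5 * 4 * 3 * P(2)
= 12 * 11 * 10 * 9 * 8 * 7 * 6 * 5 * 4 * 3 * 2 * P(1)
= 12 * 11 * 10 * 9 * 8 * 7 * 6 * 5 * 4 * 3 * 2 * 1
= 479001600

479001600


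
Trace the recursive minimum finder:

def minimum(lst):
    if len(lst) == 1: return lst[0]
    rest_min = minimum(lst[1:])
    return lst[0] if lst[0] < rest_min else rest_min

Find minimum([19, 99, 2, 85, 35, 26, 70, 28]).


minimum([19, 99, 2, 85, 35, 26, 70, 28]): compare 19 with minimum([99, 2, 85, 35, 26, 70, 28])
minimum([99, 2, 85, 35, 26, 70, 28]): compare 99 with minimum([2, 85, 35, 26, 70, 28])
minimum([2, 85, 35, 26, 70, 28]): compare 2 with minimum([85, 35, 26, 70, 28])
minimum([85, 35, 26, 70, 28]): compare 85 with minimum([35, 26, 70, 28])
minimum([35, 26, 70, 28]): compare 35 with minimum([26, 70, 28])
minimum([26, 70, 28]): compare 26 with minimum([70, 28])
minimum([70, 28]): compare 70 with minimum([28])
minimum([28]) = 28  (base case)
Compare 70 with 28 -> 28
Compare 26 with 28 -> 26
Compare 35 with 26 -> 26
Compare 85 with 26 -> 26
Compare 2 with 26 -> 2
Compare 99 with 2 -> 2
Compare 19 with 2 -> 2

2


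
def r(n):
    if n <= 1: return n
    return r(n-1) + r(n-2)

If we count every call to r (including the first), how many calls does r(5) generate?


Let C(n) = total calls for r(n)
C(0) = 1, C(1) = 1
C(2) = 1 + C(1) + C(0) = 1 + 1 + 1 = 3
C(3) = 1 + C(2) + C(1) = 1 + 3 + 1 = 5
C(4) = 1 + C(3) + C(2) = 1 + 5 + 3 = 9
C(5) = 1 + C(4) + C(3) = 1 + 9 + 5 = 15

15


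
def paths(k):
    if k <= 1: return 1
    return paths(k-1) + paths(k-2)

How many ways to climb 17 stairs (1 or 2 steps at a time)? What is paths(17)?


Building up from base cases:
paths(0) = 1
paths(1) = 1
paths(2) = paths(1) + paths(0) = 1 + 1 = 2
paths(3) = paths(2) + paths(1) = 2 + 1 = 3
paths(4) = paths(3) + paths(2) = 3 + 2 = 5
paths(5) = paths(4) + paths(3) = 5 + 3 = 8
paths(6) = paths(5) + paths(4) = 8 + 5 = 13
paths(7) = paths(6) + paths(5) = 13 + 8 = 21
paths(8) = paths(7) + paths(6) = 21 + 13 = 34
paths(9) = paths(8) + paths(7) = 34 + 21 = 55
paths(10) = paths(9) + paths(8) = 55 + 34 = 89
paths(11) = paths(10) + paths(9) = 89 + 55 = 144
paths(12) = paths(11) + paths(10) = 144 + 89 = 233
paths(13) = paths(12) + paths(11) = 233 + 144 = 377
paths(14) = paths(13) + paths(12) = 377 + 233 = 610
paths(15) = paths(14) + paths(13) = 610 + 377 = 987
paths(16) = paths(15) + paths(14) = 987 + 610 = 1597
paths(17) = paths(16) + paths(15) = 1597 + 987 = 2584

2584


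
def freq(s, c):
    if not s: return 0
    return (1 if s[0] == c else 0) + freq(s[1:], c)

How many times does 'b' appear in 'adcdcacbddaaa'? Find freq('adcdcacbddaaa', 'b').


s[0]='a' != 'b' -> 0
s[0]='d' != 'b' -> 0
s[0]='c' != 'b' -> 0
s[0]='d' != 'b' -> 0
s[0]='c' != 'b' -> 0
s[0]='a' != 'b' -> 0
s[0]='c' != 'b' -> 0
s[0]='b' == 'b' -> 1
s[0]='d' != 'b' -> 0
s[0]='d' != 'b' -> 0
s[0]='a' != 'b' -> 0
s[0]='a' != 'b' -> 0
s[0]='a' != 'b' -> 0
Sum: 0 + 0 + 0 + 0 + 0 + 0 + 0 + 1 + 0 + 0 + 0 + 0 + 0 = 1

1


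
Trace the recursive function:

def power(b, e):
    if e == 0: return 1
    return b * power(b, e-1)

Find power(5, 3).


power(5, 3)
= 5 * power(5, 2)
= 5 * 5 * power(5, 1)
= 5 * 5 * 5 * power(5, 0)
= 5 * 5 * 5 * 1
= 125

125


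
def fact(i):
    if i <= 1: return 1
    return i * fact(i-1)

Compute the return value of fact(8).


fact(8)
= 8 * fact(7)
= 8 * 7 * fact(6)
= 8 * 7 * 6 * fact(5)
= 8 * 7 * 6 * 5 * fact(4)
= 8 * 7 * 6 * 5 * 4 * fact(3)
= 8 * 7 * 6 * 5 * 4 * 3 * fact(2)
= 8 * 7 * 6 * 5 * 4 * 3 * 2 * fact(1)
= 8 * 7 * 6 * 5 * 4 * 3 * 2 * 1
= 40320

40320


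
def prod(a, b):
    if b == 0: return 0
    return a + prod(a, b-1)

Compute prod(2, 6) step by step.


prod(2, 6) = 2 + prod(2, 5)
prod(2, 5) = 2 + prod(2, 4)
prod(2, 4) = 2 + prod(2, 3)
prod(2, 3) = 2 + prod(2, 2)
prod(2, 2) = 2 + prod(2, 1)
prod(2, 1) = 2 + prod(2, 0)
prod(2, 0) = 0  (base case)
Total: 2 + 2 + 2 + 2 + 2 + 2 + 0 = 12

12


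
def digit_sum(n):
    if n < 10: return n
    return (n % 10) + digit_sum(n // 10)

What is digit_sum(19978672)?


digit_sum(19978672) = 2 + digit_sum(1997867)
digit_sum(1997867) = 7 + digit_sum(199786)
digit_sum(199786) = 6 + digit_sum(19978)
digit_sum(19978) = 8 + digit_sum(1997)
digit_sum(1997) = 7 + digit_sum(199)
digit_sum(199) = 9 + digit_sum(19)
digit_sum(19) = 9 + digit_sum(1)
digit_sum(1) = 1  (base case)
Total: 2 + 7 + 6 + 8 + 7 + 9 + 9 + 1 = 49

49


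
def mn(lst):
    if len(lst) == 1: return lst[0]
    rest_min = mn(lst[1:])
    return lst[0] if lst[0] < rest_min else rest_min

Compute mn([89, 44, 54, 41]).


mn([89, 44, 54, 41]): compare 89 with mn([44, 54, 41])
mn([44, 54, 41]): compare 44 with mn([54, 41])
mn([54, 41]): compare 54 with mn([41])
mn([41]) = 41  (base case)
Compare 54 with 41 -> 41
Compare 44 with 41 -> 41
Compare 89 with 41 -> 41

41


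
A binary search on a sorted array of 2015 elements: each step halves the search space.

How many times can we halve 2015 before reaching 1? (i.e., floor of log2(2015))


2015 / 2 = 1007
1007 / 2 = 503
503 / 2 = 251
251 / 2 = 125
125 / 2 = 62
62 / 2 = 31
31 / 2 = 15
15 / 2 = 7
7 / 2 = 3
3 / 2 = 1
Reached 1 after 10 halvings

10


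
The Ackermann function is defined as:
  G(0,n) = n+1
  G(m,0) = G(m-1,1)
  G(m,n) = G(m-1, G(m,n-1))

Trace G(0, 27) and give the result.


G(0, 27) = 28
Result: G(0, 27) = 28

28


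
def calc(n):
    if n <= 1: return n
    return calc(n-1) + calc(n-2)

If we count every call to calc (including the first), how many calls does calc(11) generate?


Let C(n) = total calls for calc(n)
C(0) = 1, C(1) = 1
C(2) = 1 + C(1) + C(0) = 1 + 1 + 1 = 3
C(3) = 1 + C(2) + C(1) = 1 + 3 + 1 = 5
C(4) = 1 + C(3) + C(2) = 1 + 5 + 3 = 9
C(5) = 1 + C(4) + C(3) = 1 + 9 + 5 = 15
C(6) = 1 + C(5) + C(4) = 1 + 15 + 9 = 25
C(7) = 1 + C(6) + C(5) = 1 + 25 + 15 = 41
C(8) = 1 + C(7) + C(6) = 1 + 41 + 25 = 67
C(9) = 1 + C(8) + C(7) = 1 + 67 + 41 = 109
C(10) = 1 + C(9) + C(8) = 1 + 109 + 67 = 177
C(11) = 1 + C(10) + C(9) = 1 + 177 + 109 = 287

287


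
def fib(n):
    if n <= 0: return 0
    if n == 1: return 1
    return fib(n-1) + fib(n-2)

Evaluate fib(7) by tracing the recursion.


Computing fib(7) bottom-up:
fib(0) = 0
fib(1) = 1
fib(2) = fib(1) + fib(0) = 1 + 0 = 1
fib(3) = fib(2) + fib(1) = 1 + 1 = 2
fib(4) = fib(3) + fib(2) = 2 + 1 = 3
fib(5) = fib(4) + fib(3) = 3 + 2 = 5
fib(6) = fib(5) + fib(4) = 5 + 3 = 8
fib(7) = fib(6) + fib(5) = 8 + 5 = 13

13


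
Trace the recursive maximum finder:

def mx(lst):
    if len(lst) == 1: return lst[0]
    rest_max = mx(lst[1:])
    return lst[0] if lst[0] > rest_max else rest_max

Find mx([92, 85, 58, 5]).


mx([92, 85, 58, 5]): compare 92 with mx([85, 58, 5])
mx([85, 58, 5]): compare 85 with mx([58, 5])
mx([58, 5]): compare 58 with mx([5])
mx([5]) = 5  (base case)
Compare 58 with 5 -> 58
Compare 85 with 58 -> 85
Compare 92 with 85 -> 92

92


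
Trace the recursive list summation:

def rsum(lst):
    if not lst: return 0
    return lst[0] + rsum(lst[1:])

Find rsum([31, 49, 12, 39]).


rsum([31, 49, 12, 39]) = 31 + rsum([49, 12, 39])
rsum([49, 12, 39]) = 49 + rsum([12, 39])
rsum([12, 39]) = 12 + rsum([39])
rsum([39]) = 39 + rsum([])
rsum([]) = 0  (base case)
Total: 31 + 49 + 12 + 39 + 0 = 131

131


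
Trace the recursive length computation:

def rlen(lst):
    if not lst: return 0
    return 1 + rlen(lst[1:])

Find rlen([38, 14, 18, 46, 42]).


rlen([38, 14, 18, 46, 42]) = 1 + rlen([14, 18, 46, 42])
rlen([14, 18, 46, 42]) = 1 + rlen([18, 46, 42])
rlen([18, 46, 42]) = 1 + rlen([46, 42])
rlen([46, 42]) = 1 + rlen([42])
rlen([42]) = 1 + rlen([])
rlen([]) = 0  (base case)
Unwinding: 1 + 1 + 1 + 1 + 1 + 0 = 5

5


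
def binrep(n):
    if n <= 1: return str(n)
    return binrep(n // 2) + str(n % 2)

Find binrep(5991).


binrep(5991) = binrep(2995) + '1'
binrep(2995) = binrep(1497) + '1'
binrep(1497) = binrep(748) + '1'
binrep(748) = binrep(374) + '0'
binrep(374) = binrep(187) + '0'
binrep(187) = binrep(93) + '1'
binrep(93) = binrep(46) + '1'
binrep(46) = binrep(23) + '0'
binrep(23) = binrep(11) + '1'
binrep(11) = binrep(5) + '1'
binrep(5) = binrep(2) + '1'
binrep(2) = binrep(1) + '0'
binrep(1) = '1'  (base case)
Concatenating: '1' + '0' + '1' + '1' + '1' + '0' + '1' + '1' + '0' + '0' + '1' + '1' + '1' = '1011101100111'

1011101100111


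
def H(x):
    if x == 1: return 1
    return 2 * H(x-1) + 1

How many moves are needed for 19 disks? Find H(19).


H(19) = 2 * H(18) + 1
H(18) = 2 * H(17) + 1
H(17) = 2 * H(16) + 1
H(16) = 2 * H(15) + 1
H(15) = 2 * H(14) + 1
H(14) = 2 * H(13) + 1
H(13) = 2 * H(12) + 1
H(12) = 2 * H(11) + 1
H(11) = 2 * H(10) + 1
H(10) = 2 * H(9) + 1
H(9) = 2 * H(8) + 1
H(8) = 2 * H(7) + 1
H(7) = 2 * H(6) + 1
H(6) = 2 * H(5) + 1
H(5) = 2 * H(4) + 1
H(4) = 2 * H(3) + 1
H(3) = 2 * H(2) + 1
H(2) = 2 * H(1) + 1
H(1) = 1  (base case)
H(2) = 2 * 1 + 1 = 3
H(3) = 2 * 3 + 1 = 7
H(4) = 2 * 7 + 1 = 15
H(5) = 2 * 15 + 1 = 31
H(6) = 2 * 31 + 1 = 63
H(7) = 2 * 63 + 1 = 127
H(8) = 2 * 127 + 1 = 255
H(9) = 2 * 255 + 1 = 511
H(10) = 2 * 511 + 1 = 1023
H(11) = 2 * 1023 + 1 = 2047
H(12) = 2 * 2047 + 1 = 4095
H(13) = 2 * 4095 + 1 = 8191
H(14) = 2 * 8191 + 1 = 16383
H(15) = 2 * 16383 + 1 = 32767
H(16) = 2 * 32767 + 1 = 65535
H(17) = 2 * 65535 + 1 = 131071
H(18) = 2 * 131071 + 1 = 262143
H(19) = 2 * 262143 + 1 = 524287

524287


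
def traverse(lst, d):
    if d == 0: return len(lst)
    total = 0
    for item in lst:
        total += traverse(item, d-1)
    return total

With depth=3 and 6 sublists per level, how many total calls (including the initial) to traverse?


At depth 0 (root): 1 call
At depth 1: each of 1 parents calls traverse on 6 children = 6 calls
At depth 2: each of 6 parents calls traverse on 6 children = 36 calls
At depth 3: each of 36 parents calls traverse on 6 children = 216 calls
Total: 1 + 6 + 36 + 216 = 259

259


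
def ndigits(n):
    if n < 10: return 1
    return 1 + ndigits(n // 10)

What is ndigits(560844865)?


ndigits(560844865) = 1 + ndigits(56084486)
ndigits(56084486) = 1 + ndigits(5608448)
ndigits(5608448) = 1 + ndigits(560844)
ndigits(560844) = 1 + ndigits(56084)
ndigits(56084) = 1 + ndigits(5608)
ndigits(5608) = 1 + ndigits(560)
ndigits(560) = 1 + ndigits(56)
ndigits(56) = 1 + ndigits(5)
ndigits(5) = 1  (base case: 5 < 10)
Unwinding: 1 + 1 + 1 + 1 + 1 + 1 + 1 + 1 + 1 = 9

9


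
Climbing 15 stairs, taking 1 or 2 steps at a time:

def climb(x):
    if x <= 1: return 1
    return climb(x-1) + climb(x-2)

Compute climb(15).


Building up from base cases:
climb(0) = 1
climb(1) = 1
climb(2) = climb(1) + climb(0) = 1 + 1 = 2
climb(3) = climb(2) + climb(1) = 2 + 1 = 3
climb(4) = climb(3) + climb(2) = 3 + 2 = 5
climb(5) = climb(4) + climb(3) = 5 + 3 = 8
climb(6) = climb(5) + climb(4) = 8 + 5 = 13
climb(7) = climb(6) + climb(5) = 13 + 8 = 21
climb(8) = climb(7) + climb(6) = 21 + 13 = 34
climb(9) = climb(8) + climb(7) = 34 + 21 = 55
climb(10) = climb(9) + climb(8) = 55 + 34 = 89
climb(11) = climb(10) + climb(9) = 89 + 55 = 144
climb(12) = climb(11) + climb(10) = 144 + 89 = 233
climb(13) = climb(12) + climb(11) = 233 + 144 = 377
climb(14) = climb(13) + climb(12) = 377 + 233 = 610
climb(15) = climb(14) + climb(13) = 610 + 377 = 987

987


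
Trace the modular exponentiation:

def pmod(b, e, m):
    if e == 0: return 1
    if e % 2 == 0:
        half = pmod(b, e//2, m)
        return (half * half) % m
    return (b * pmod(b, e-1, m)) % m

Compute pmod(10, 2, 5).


pmod(10, 2, 5): e is even, compute pmod(10, 1, 5)
  pmod(10, 1, 5): e is odd, compute pmod(10, 0, 5)
    pmod(10, 0, 5) = 1
  (10 * 1) % 5 = 0
half=0, (0*0) % 5 = 0

0


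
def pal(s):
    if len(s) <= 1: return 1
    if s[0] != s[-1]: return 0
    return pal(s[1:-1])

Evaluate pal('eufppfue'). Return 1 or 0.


pal('eufppfue'): s[0]='e' == s[-1]='e' -> check pal('ufppfu')
pal('ufppfu'): s[0]='u' == s[-1]='u' -> check pal('fppf')
pal('fppf'): s[0]='f' == s[-1]='f' -> check pal('pp')
pal('pp'): s[0]='p' == s[-1]='p' -> check pal('')
pal(''): len <= 1 -> return 1  (base case)
Result: 1 (palindrome)

1


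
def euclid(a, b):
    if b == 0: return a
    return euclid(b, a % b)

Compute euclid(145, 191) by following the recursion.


euclid(145, 191) = euclid(191, 145)
euclid(191, 145) = euclid(145, 46)
euclid(145, 46) = euclid(46, 7)
euclid(46, 7) = euclid(7, 4)
euclid(7, 4) = euclid(4, 3)
euclid(4, 3) = euclid(3, 1)
euclid(3, 1) = euclid(1, 0)
euclid(1, 0) = 1  (base case)

1


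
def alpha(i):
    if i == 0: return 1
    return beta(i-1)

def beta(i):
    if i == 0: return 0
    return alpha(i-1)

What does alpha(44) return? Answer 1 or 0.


alpha(44) = beta(43)
beta(43) = alpha(42)
alpha(42) = beta(41)
beta(41) = alpha(40)
alpha(40) = beta(39)
beta(39) = alpha(38)
alpha(38) = beta(37)
beta(37) = alpha(36)
alpha(36) = beta(35)
beta(35) = alpha(34)
alpha(34) = beta(33)
beta(33) = alpha(32)
alpha(32) = beta(31)
beta(31) = alpha(30)
alpha(30) = beta(29)
beta(29) = alpha(28)
alpha(28) = beta(27)
beta(27) = alpha(26)
alpha(26) = beta(25)
beta(25) = alpha(24)
alpha(24) = beta(23)
beta(23) = alpha(22)
alpha(22) = beta(21)
beta(21) = alpha(20)
alpha(20) = beta(19)
beta(19) = alpha(18)
alpha(18) = beta(17)
beta(17) = alpha(16)
alpha(16) = beta(15)
beta(15) = alpha(14)
alpha(14) = beta(13)
beta(13) = alpha(12)
alpha(12) = beta(11)
beta(11) = alpha(10)
alpha(10) = beta(9)
beta(9) = alpha(8)
alpha(8) = beta(7)
beta(7) = alpha(6)
alpha(6) = beta(5)
beta(5) = alpha(4)
alpha(4) = beta(3)
beta(3) = alpha(2)
alpha(2) = beta(1)
beta(1) = alpha(0)
alpha(0) = 1  (base case)
Result: 1

1


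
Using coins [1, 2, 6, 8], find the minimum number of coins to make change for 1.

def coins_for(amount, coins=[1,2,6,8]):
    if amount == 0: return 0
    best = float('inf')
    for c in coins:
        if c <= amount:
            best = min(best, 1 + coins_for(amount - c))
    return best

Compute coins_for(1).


Building up with DP:
coins_for(0) = 0
coins_for(1) = min(1+coins_for(0)=1+0=1) = 1

1


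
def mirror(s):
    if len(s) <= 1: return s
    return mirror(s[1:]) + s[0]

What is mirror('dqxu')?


mirror('dqxu') = mirror('qxu') + 'd'
mirror('qxu') = mirror('xu') + 'q'
mirror('xu') = mirror('u') + 'x'
mirror('u') = 'u'  (base case)
Concatenating: 'u' + 'x' + 'q' + 'd' = 'uxqd'

uxqd


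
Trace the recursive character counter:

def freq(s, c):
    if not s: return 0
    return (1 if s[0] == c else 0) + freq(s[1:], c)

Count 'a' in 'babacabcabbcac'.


s[0]='b' != 'a' -> 0
s[0]='a' == 'a' -> 1
s[0]='b' != 'a' -> 0
s[0]='a' == 'a' -> 1
s[0]='c' != 'a' -> 0
s[0]='a' == 'a' -> 1
s[0]='b' != 'a' -> 0
s[0]='c' != 'a' -> 0
s[0]='a' == 'a' -> 1
s[0]='b' != 'a' -> 0
s[0]='b' != 'a' -> 0
s[0]='c' != 'a' -> 0
s[0]='a' == 'a' -> 1
s[0]='c' != 'a' -> 0
Sum: 0 + 1 + 0 + 1 + 0 + 1 + 0 + 0 + 1 + 0 + 0 + 0 + 1 + 0 = 5

5


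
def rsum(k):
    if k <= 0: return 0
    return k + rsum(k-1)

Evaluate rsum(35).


rsum(35)
= 35 + 34 + 33 + 32 + 31 + 30 + 29 + 28 + 27 + 26 + 25 + 24 + 23 + 22 + 21 + 20 + 19 + 18 + 17 + 16 + 15 + 14 + 13 + 12 + 11 + 10 + 9 + 8 + 7 + 6 + 5 + 4 + 3 + 2 + 1 + rsum(0)
= 35 + 34 + 33 + 32 + 31 + 30 + 29 + 28 + 27 + 26 + 25 + 24 + 23 + 22 + 21 + 20 + 19 + 18 + 17 + 16 + 15 + 14 + 13 + 12 + 11 + 10 + 9 + 8 + 7 + 6 + 5 + 4 + 3 + 2 + 1 + 0
= 630

630


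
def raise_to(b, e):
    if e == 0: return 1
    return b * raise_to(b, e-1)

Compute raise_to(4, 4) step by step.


raise_to(4, 4)
= 4 * raise_to(4, 3)
= 4 * 4 * raise_to(4, 2)
= 4 * 4 * 4 * raise_to(4, 1)
= 4 * 4 * 4 * 4 * raise_to(4, 0)
= 4 * 4 * 4 * 4 * 1
= 256

256


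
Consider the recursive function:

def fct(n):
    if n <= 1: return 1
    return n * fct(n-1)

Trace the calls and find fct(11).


fct(11)
= 11 * fct(10)
= 11 * 10 * fct(9)
= 11 * 10 * 9 * fct(8)
= 11 * 10 * 9 * 8 * fct(7)
= 11 * 10 * 9 * 8 * 7 * fct(6)
= 11 * 10 * 9 * 8 * 7 * 6 * fct(5)
= 11 * 10 * 9 * 8 * 7 * 6 * 5 * fct(4)
= 11 * 10 * 9 * 8 * 7 * 6 * 5 * 4 * fct(3)
= 11 * 10 * 9 * 8 * 7 * 6 * 5 * 4 * 3 * fct(2)
= 11 * 10 * 9 * 8 * 7 * 6 * 5 * 4 * 3 * 2 * fct(1)
= 11 * 10 * 9 * 8 * 7 * 6 * 5 * 4 * 3 * 2 * 1
= 39916800

39916800


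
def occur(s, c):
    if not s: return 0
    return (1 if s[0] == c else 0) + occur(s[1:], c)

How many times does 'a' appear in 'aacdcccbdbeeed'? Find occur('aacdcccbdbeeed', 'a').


s[0]='a' == 'a' -> 1
s[0]='a' == 'a' -> 1
s[0]='c' != 'a' -> 0
s[0]='d' != 'a' -> 0
s[0]='c' != 'a' -> 0
s[0]='c' != 'a' -> 0
s[0]='c' != 'a' -> 0
s[0]='b' != 'a' -> 0
s[0]='d' != 'a' -> 0
s[0]='b' != 'a' -> 0
s[0]='e' != 'a' -> 0
s[0]='e' != 'a' -> 0
s[0]='e' != 'a' -> 0
s[0]='d' != 'a' -> 0
Sum: 1 + 1 + 0 + 0 + 0 + 0 + 0 + 0 + 0 + 0 + 0 + 0 + 0 + 0 = 2

2


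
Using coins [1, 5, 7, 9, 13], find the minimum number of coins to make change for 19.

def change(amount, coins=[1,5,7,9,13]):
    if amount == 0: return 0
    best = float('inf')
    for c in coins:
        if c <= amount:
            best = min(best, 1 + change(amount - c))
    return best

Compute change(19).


Building up with DP:
change(0) = 0
change(1) = min(1+change(0)=1+0=1) = 1
change(2) = min(1+change(1)=1+1=2) = 2
change(3) = min(1+change(2)=1+2=3) = 3
change(4) = min(1+change(3)=1+3=4) = 4
change(5) = min(1+change(4)=1+4=5, 1+change(0)=1+0=1) = 1
change(6) = min(1+change(5)=1+1=2, 1+change(1)=1+1=2) = 2
change(7) = min(1+change(6)=1+2=3, 1+change(2)=1+2=3, 1+change(0)=1+0=1) = 1
change(8) = min(1+change(7)=1+1=2, 1+change(3)=1+3=4, 1+change(1)=1+1=2) = 2
change(9) = min(1+change(8)=1+2=3, 1+change(4)=1+4=5, 1+change(2)=1+2=3, 1+change(0)=1+0=1) = 1
change(10) = min(1+change(9)=1+1=2, 1+change(5)=1+1=2, 1+change(3)=1+3=4, 1+change(1)=1+1=2) = 2
change(11) = min(1+change(10)=1+2=3, 1+change(6)=1+2=3, 1+change(4)=1+4=5, 1+change(2)=1+2=3) = 3
change(12) = min(1+change(11)=1+3=4, 1+change(7)=1+1=2, 1+change(5)=1+1=2, 1+change(3)=1+3=4) = 2
change(13) = min(1+change(12)=1+2=3, 1+change(8)=1+2=3, 1+change(6)=1+2=3, 1+change(4)=1+4=5, 1+change(0)=1+0=1) = 1
change(14) = min(1+change(13)=1+1=2, 1+change(9)=1+1=2, 1+change(7)=1+1=2, 1+change(5)=1+1=2, 1+change(1)=1+1=2) = 2
change(15) = min(1+change(14)=1+2=3, 1+change(10)=1+2=3, 1+change(8)=1+2=3, 1+change(6)=1+2=3, 1+change(2)=1+2=3) = 3
change(16) = min(1+change(15)=1+3=4, 1+change(11)=1+3=4, 1+change(9)=1+1=2, 1+change(7)=1+1=2, 1+change(3)=1+3=4) = 2
change(17) = min(1+change(16)=1+2=3, 1+change(12)=1+2=3, 1+change(10)=1+2=3, 1+change(8)=1+2=3, 1+change(4)=1+4=5) = 3
change(18) = min(1+change(17)=1+3=4, 1+change(13)=1+1=2, 1+change(11)=1+3=4, 1+change(9)=1+1=2, 1+change(5)=1+1=2) = 2
change(19) = min(1+change(18)=1+2=3, 1+change(14)=1+2=3, 1+change(12)=1+2=3, 1+change(10)=1+2=3, 1+change(6)=1+2=3) = 3

3


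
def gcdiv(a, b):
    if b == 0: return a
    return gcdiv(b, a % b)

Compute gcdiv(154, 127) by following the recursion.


gcdiv(154, 127) = gcdiv(127, 27)
gcdiv(127, 27) = gcdiv(27, 19)
gcdiv(27, 19) = gcdiv(19, 8)
gcdiv(19, 8) = gcdiv(8, 3)
gcdiv(8, 3) = gcdiv(3, 2)
gcdiv(3, 2) = gcdiv(2, 1)
gcdiv(2, 1) = gcdiv(1, 0)
gcdiv(1, 0) = 1  (base case)

1


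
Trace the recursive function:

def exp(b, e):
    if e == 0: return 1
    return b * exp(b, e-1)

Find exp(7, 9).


exp(7, 9)
= 7 * exp(7, 8)
= 7 * 7 * exp(7, 7)
= 7 * 7 * 7 * exp(7, 6)
= 7 * 7 * 7 * 7 * exp(7, 5)
= 7 * 7 * 7 * 7 * 7 * exp(7, 4)
= 7 * 7 * 7 * 7 * 7 * 7 * exp(7, 3)
= 7 * 7 * 7 * 7 * 7 * 7 * 7 * exp(7, 2)
= 7 * 7 * 7 * 7 * 7 * 7 * 7 * 7 * exp(7, 1)
= 7 * 7 * 7 * 7 * 7 * 7 * 7 * 7 * 7 * exp(7, 0)
= 7 * 7 * 7 * 7 * 7 * 7 * 7 * 7 * 7 * 1
= 40353607

40353607
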